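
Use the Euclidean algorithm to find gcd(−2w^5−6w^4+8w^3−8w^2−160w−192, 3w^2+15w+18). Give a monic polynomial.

w^2+5w+6

By polynomial division,
  −2w^5−6w^4+8w^3−8w^2−160w−192 = (−(2/3)w^3+(4/3)w^2−32/3)(3w^2+15w+18) + (0)
Last nonzero remainder: 3w^2+15w+18. Dividing through by 3 gives the monic gcd w^2+5w+6.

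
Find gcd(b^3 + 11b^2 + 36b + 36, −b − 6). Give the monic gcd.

Repeated division with remainder:
  b^3 + 11b^2 + 36b + 36 = (−b^2 − 5b − 6)(−b − 6) + (0)
Last nonzero remainder: −b − 6. Dividing through by −1 gives the monic gcd b + 6.

b + 6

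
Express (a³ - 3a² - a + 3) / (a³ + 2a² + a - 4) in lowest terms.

By polynomial division,
  a³ - 3a² - a + 3 = (a³ + 2a² + a - 4) + (-5a² - 2a + 7)
  a³ + 2a² + a - 4 = (-(1/5)a - 8/25)(-5a² - 2a + 7) + ((44/25)a - 44/25)
  -5a² - 2a + 7 = (-(125/44)a - 175/44)((44/25)a - 44/25) + (0)
Last nonzero remainder: (44/25)a - 44/25. Dividing through by 44/25 gives the monic gcd a - 1.
Cancel a - 1 from numerator and denominator to get the reduced form.

(a² - 2a - 3)/(a² + 3a + 4)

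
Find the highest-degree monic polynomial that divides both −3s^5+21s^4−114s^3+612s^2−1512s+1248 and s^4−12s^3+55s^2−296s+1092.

s^2+s+26

By polynomial division,
  −3s^5+21s^4−114s^3+612s^2−1512s+1248 = (−3s−15)(s^4−12s^3+55s^2−296s+1092) + (−129s^3+549s^2−2676s+17628)
  s^4−12s^3+55s^2−296s+1092 = (−(1/129)s+111/1849)(−129s^3+549s^2−2676s+17628) + ((2400/1849)s^2+(2400/1849)s+62400/1849)
  −129s^3+549s^2−2676s+17628 = (−(79507/800)s+208937/400)((2400/1849)s^2+(2400/1849)s+62400/1849) + (0)
Last nonzero remainder: (2400/1849)s^2+(2400/1849)s+62400/1849. Dividing through by 2400/1849 gives the monic gcd s^2+s+26.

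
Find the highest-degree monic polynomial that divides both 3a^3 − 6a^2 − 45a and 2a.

By polynomial division,
  3a^3 − 6a^2 − 45a = ((3/2)a^2 − 3a − 45/2)(2a) + (0)
Last nonzero remainder: 2a. Dividing through by 2 gives the monic gcd a.

a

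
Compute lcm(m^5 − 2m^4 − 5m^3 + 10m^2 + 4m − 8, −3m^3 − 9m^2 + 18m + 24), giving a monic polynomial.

Apply the Euclidean algorithm:
  m^5 − 2m^4 − 5m^3 + 10m^2 + 4m − 8 = (−(1/3)m^2 + (5/3)m − 16/3)(−3m^3 − 9m^2 + 18m + 24) + (−60m^2 + 60m + 120)
  −3m^3 − 9m^2 + 18m + 24 = ((1/20)m + 1/5)(−60m^2 + 60m + 120) + (0)
Last nonzero remainder: −60m^2 + 60m + 120. Dividing through by −60 gives the monic gcd m^2 − m − 2.
Then lcm(f, g) = f·g / gcd(f, g); expanding and making the result monic gives the answer.

m^6 + 2m^5 − 13m^4 − 10m^3 + 44m^2 + 8m − 32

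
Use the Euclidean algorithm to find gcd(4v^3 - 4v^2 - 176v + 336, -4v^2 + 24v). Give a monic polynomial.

Euclidean algorithm in ℚ[v]:
  4v^3 - 4v^2 - 176v + 336 = (-v - 5)(-4v^2 + 24v) + (-56v + 336)
  -4v^2 + 24v = ((1/14)v)(-56v + 336) + (0)
Last nonzero remainder: -56v + 336. Dividing through by -56 gives the monic gcd v - 6.

v - 6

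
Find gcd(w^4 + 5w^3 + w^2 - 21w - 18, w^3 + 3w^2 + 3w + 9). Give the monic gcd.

Apply the Euclidean algorithm:
  w^4 + 5w^3 + w^2 - 21w - 18 = (w + 2)(w^3 + 3w^2 + 3w + 9) + (-8w^2 - 36w - 36)
  w^3 + 3w^2 + 3w + 9 = (-(1/8)w + 3/16)(-8w^2 - 36w - 36) + ((21/4)w + 63/4)
  -8w^2 - 36w - 36 = (-(32/21)w - 16/7)((21/4)w + 63/4) + (0)
Last nonzero remainder: (21/4)w + 63/4. Dividing through by 21/4 gives the monic gcd w + 3.

w + 3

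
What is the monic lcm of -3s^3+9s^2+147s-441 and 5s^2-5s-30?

s^4-s^3-55s^2+49s+294

Repeated division with remainder:
  -3s^3+9s^2+147s-441 = (-(3/5)s+6/5)(5s^2-5s-30) + (135s-405)
  5s^2-5s-30 = ((1/27)s+2/27)(135s-405) + (0)
Last nonzero remainder: 135s-405. Dividing through by 135 gives the monic gcd s-3.
Then lcm(f, g) = f·g / gcd(f, g); expanding and making the result monic gives the answer.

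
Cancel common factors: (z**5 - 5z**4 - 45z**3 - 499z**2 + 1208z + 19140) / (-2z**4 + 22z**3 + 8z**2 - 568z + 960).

(-z**3 + 4z**2 + 19z + 638)/(2z**2 - 20z + 32)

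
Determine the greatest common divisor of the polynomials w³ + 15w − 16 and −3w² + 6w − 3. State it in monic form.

w − 1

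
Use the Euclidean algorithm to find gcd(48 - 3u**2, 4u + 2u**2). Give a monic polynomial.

1

Apply the Euclidean algorithm:
  -3u**2 + 48 = (-3/2)(2u**2 + 4u) + (6u + 48)
  2u**2 + 4u = ((1/3)u - 2)(6u + 48) + (96)
  6u + 48 = ((1/16)u + 1/2)(96) + (0)
The last nonzero remainder is the constant 96, so the polynomials are coprime and gcd = 1.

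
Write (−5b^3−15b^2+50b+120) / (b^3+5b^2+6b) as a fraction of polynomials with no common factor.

Apply the Euclidean algorithm:
  −5b^3−15b^2+50b+120 = (−5)(b^3+5b^2+6b) + (10b^2+80b+120)
  b^3+5b^2+6b = ((1/10)b−3/10)(10b^2+80b+120) + (18b+36)
  10b^2+80b+120 = ((5/9)b+10/3)(18b+36) + (0)
Last nonzero remainder: 18b+36. Dividing through by 18 gives the monic gcd b+2.
Cancel b+2 from numerator and denominator to get the reduced form.

(−5b^2−5b+60)/(b^2+3b)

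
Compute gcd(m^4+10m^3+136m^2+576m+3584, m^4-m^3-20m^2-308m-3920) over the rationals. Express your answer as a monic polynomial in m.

m^2+2m+56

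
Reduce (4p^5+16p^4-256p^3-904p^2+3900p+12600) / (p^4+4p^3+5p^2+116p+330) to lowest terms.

Euclidean algorithm in ℚ[p]:
  4p^5+16p^4-256p^3-904p^2+3900p+12600 = (4p)(p^4+4p^3+5p^2+116p+330) + (-276p^3-1368p^2+2580p+12600)
  p^4+4p^3+5p^2+116p+330 = (-(1/276)p+11/3174)(-276p^3-1368p^2+2580p+12600) + ((10098/529)p^2+(80784/529)p+151470/529)
  -276p^3-1368p^2+2580p+12600 = (-(24334/1683)p+74060/1683)((10098/529)p^2+(80784/529)p+151470/529) + (0)
Last nonzero remainder: (10098/529)p^2+(80784/529)p+151470/529. Dividing through by 10098/529 gives the monic gcd p^2+8p+15.
Cancel p^2+8p+15 from numerator and denominator to get the reduced form.

(4p^3-16p^2-188p+840)/(p^2-4p+22)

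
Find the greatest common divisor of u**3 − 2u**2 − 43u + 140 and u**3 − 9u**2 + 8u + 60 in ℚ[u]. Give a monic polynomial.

u − 5

Apply the Euclidean algorithm:
  u**3 − 2u**2 − 43u + 140 = (u**3 − 9u**2 + 8u + 60) + (7u**2 − 51u + 80)
  u**3 − 9u**2 + 8u + 60 = ((1/7)u − 12/49)(7u**2 − 51u + 80) + (−(780/49)u + 3900/49)
  7u**2 − 51u + 80 = (−(343/780)u + 196/195)(−(780/49)u + 3900/49) + (0)
Last nonzero remainder: −(780/49)u + 3900/49. Dividing through by −780/49 gives the monic gcd u − 5.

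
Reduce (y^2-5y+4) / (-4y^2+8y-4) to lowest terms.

(-y+4)/(4y-4)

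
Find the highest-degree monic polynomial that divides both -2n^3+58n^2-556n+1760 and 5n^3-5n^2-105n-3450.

n-10

Euclidean algorithm in ℚ[n]:
  -2n^3+58n^2-556n+1760 = (-2/5)(5n^3-5n^2-105n-3450) + (56n^2-598n+380)
  5n^3-5n^2-105n-3450 = ((5/56)n+1355/1568)(56n^2-598n+380) + ((296225/784)n-1481125/392)
  56n^2-598n+380 = ((43904/296225)n-29792/296225)((296225/784)n-1481125/392) + (0)
Last nonzero remainder: (296225/784)n-1481125/392. Dividing through by 296225/784 gives the monic gcd n-10.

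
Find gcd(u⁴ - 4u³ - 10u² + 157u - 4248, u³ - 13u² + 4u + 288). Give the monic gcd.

u - 9

By polynomial division,
  u⁴ - 4u³ - 10u² + 157u - 4248 = (u + 9)(u³ - 13u² + 4u + 288) + (103u² - 167u - 6840)
  u³ - 13u² + 4u + 288 = ((1/103)u - 1172/10609)(103u² - 167u - 6840) + ((551232/10609)u - 4961088/10609)
  103u² - 167u - 6840 = ((1092727/551232)u + 1007855/68904)((551232/10609)u - 4961088/10609) + (0)
Last nonzero remainder: (551232/10609)u - 4961088/10609. Dividing through by 551232/10609 gives the monic gcd u - 9.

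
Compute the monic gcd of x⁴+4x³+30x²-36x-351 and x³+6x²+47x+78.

Apply the Euclidean algorithm:
  x⁴+4x³+30x²-36x-351 = (x-2)(x³+6x²+47x+78) + (-5x²-20x-195)
  x³+6x²+47x+78 = (-(1/5)x-2/5)(-5x²-20x-195) + (0)
Last nonzero remainder: -5x²-20x-195. Dividing through by -5 gives the monic gcd x²+4x+39.

x²+4x+39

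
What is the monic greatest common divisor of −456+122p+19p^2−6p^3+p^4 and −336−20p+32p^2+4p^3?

−12+p+p^2

Euclidean algorithm in ℚ[p]:
  p^4−6p^3+19p^2+122p−456 = ((1/4)p−7/2)(4p^3+32p^2−20p−336) + (136p^2+136p−1632)
  4p^3+32p^2−20p−336 = ((1/34)p+7/34)(136p^2+136p−1632) + (0)
Last nonzero remainder: 136p^2+136p−1632. Dividing through by 136 gives the monic gcd p^2+p−12.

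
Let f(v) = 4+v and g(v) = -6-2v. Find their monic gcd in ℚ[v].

1

By polynomial division,
  v+4 = (-1/2)(-2v-6) + (1)
  -2v-6 = (-2v-6)(1) + (0)
The last nonzero remainder is the constant 1, so the polynomials are coprime and gcd = 1.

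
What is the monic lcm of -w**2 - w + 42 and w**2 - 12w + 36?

w**3 - 5w**2 - 48w + 252

Repeated division with remainder:
  -w**2 - w + 42 = (-1)(w**2 - 12w + 36) + (-13w + 78)
  w**2 - 12w + 36 = (-(1/13)w + 6/13)(-13w + 78) + (0)
Last nonzero remainder: -13w + 78. Dividing through by -13 gives the monic gcd w - 6.
Then lcm(f, g) = f·g / gcd(f, g); expanding and making the result monic gives the answer.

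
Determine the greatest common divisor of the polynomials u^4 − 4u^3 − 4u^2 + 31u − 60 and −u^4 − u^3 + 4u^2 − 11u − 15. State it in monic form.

Euclidean algorithm in ℚ[u]:
  u^4 − 4u^3 − 4u^2 + 31u − 60 = (−1)(−u^4 − u^3 + 4u^2 − 11u − 15) + (−5u^3 + 20u − 75)
  −u^4 − u^3 + 4u^2 − 11u − 15 = ((1/5)u + 1/5)(−5u^3 + 20u − 75) + (0)
Last nonzero remainder: −5u^3 + 20u − 75. Dividing through by −5 gives the monic gcd u^3 − 4u + 15.

u^3 − 4u + 15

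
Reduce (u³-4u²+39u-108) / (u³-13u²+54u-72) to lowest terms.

Repeated division with remainder:
  u³-4u²+39u-108 = (u³-13u²+54u-72) + (9u²-15u-36)
  u³-13u²+54u-72 = ((1/9)u-34/27)(9u²-15u-36) + ((352/9)u-352/3)
  9u²-15u-36 = ((81/352)u+27/88)((352/9)u-352/3) + (0)
Last nonzero remainder: (352/9)u-352/3. Dividing through by 352/9 gives the monic gcd u-3.
Cancel u-3 from numerator and denominator to get the reduced form.

(u²-u+36)/(u²-10u+24)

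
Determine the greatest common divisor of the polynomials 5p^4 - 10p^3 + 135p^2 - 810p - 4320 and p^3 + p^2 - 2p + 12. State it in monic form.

p + 3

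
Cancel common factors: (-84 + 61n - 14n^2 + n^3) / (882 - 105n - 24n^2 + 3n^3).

Apply the Euclidean algorithm:
  n^3 - 14n^2 + 61n - 84 = (1/3)(3n^3 - 24n^2 - 105n + 882) + (-6n^2 + 96n - 378)
  3n^3 - 24n^2 - 105n + 882 = (-(1/2)n - 4)(-6n^2 + 96n - 378) + (90n - 630)
  -6n^2 + 96n - 378 = (-(1/15)n + 3/5)(90n - 630) + (0)
Last nonzero remainder: 90n - 630. Dividing through by 90 gives the monic gcd n - 7.
Cancel n - 7 from numerator and denominator to get the reduced form.

(12 - 7n + n^2)/(-126 - 3n + 3n^2)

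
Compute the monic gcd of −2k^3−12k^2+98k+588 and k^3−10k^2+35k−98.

Apply the Euclidean algorithm:
  −2k^3−12k^2+98k+588 = (−2)(k^3−10k^2+35k−98) + (−32k^2+168k+392)
  k^3−10k^2+35k−98 = (−(1/32)k+19/128)(−32k^2+168k+392) + ((357/16)k−2499/16)
  −32k^2+168k+392 = (−(512/357)k−128/51)((357/16)k−2499/16) + (0)
Last nonzero remainder: (357/16)k−2499/16. Dividing through by 357/16 gives the monic gcd k−7.

k−7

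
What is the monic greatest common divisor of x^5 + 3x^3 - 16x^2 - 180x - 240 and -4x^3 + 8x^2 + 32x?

x^2 - 2x - 8

By polynomial division,
  x^5 + 3x^3 - 16x^2 - 180x - 240 = (-(1/4)x^2 - (1/2)x - 15/4)(-4x^3 + 8x^2 + 32x) + (30x^2 - 60x - 240)
  -4x^3 + 8x^2 + 32x = (-(2/15)x)(30x^2 - 60x - 240) + (0)
Last nonzero remainder: 30x^2 - 60x - 240. Dividing through by 30 gives the monic gcd x^2 - 2x - 8.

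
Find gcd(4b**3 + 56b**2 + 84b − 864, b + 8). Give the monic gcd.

b + 8

Apply the Euclidean algorithm:
  4b**3 + 56b**2 + 84b − 864 = (4b**2 + 24b − 108)(b + 8) + (0)
The last nonzero remainder b + 8 is already monic.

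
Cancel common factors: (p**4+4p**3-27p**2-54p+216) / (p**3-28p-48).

Euclidean algorithm in ℚ[p]:
  p**4+4p**3-27p**2-54p+216 = (p+4)(p**3-28p-48) + (p**2+106p+408)
  p**3-28p-48 = (p-106)(p**2+106p+408) + (10800p+43200)
  p**2+106p+408 = ((1/10800)p+17/1800)(10800p+43200) + (0)
Last nonzero remainder: 10800p+43200. Dividing through by 10800 gives the monic gcd p+4.
Cancel p+4 from numerator and denominator to get the reduced form.

(p**3-27p+54)/(p**2-4p-12)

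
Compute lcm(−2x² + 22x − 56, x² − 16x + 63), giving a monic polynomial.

x³ − 20x² + 127x − 252

Euclidean algorithm in ℚ[x]:
  −2x² + 22x − 56 = (−2)(x² − 16x + 63) + (−10x + 70)
  x² − 16x + 63 = (−(1/10)x + 9/10)(−10x + 70) + (0)
Last nonzero remainder: −10x + 70. Dividing through by −10 gives the monic gcd x − 7.
Then lcm(f, g) = f·g / gcd(f, g); expanding and making the result monic gives the answer.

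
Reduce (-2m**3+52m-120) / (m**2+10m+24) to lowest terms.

Euclidean algorithm in ℚ[m]:
  -2m**3+52m-120 = (-2m+20)(m**2+10m+24) + (-100m-600)
  m**2+10m+24 = (-(1/100)m-1/25)(-100m-600) + (0)
Last nonzero remainder: -100m-600. Dividing through by -100 gives the monic gcd m+6.
Cancel m+6 from numerator and denominator to get the reduced form.

(-2m**2+12m-20)/(m+4)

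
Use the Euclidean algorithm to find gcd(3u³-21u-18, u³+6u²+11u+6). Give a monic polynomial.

Repeated division with remainder:
  3u³-21u-18 = (3)(u³+6u²+11u+6) + (-18u²-54u-36)
  u³+6u²+11u+6 = (-(1/18)u-1/6)(-18u²-54u-36) + (0)
Last nonzero remainder: -18u²-54u-36. Dividing through by -18 gives the monic gcd u²+3u+2.

u²+3u+2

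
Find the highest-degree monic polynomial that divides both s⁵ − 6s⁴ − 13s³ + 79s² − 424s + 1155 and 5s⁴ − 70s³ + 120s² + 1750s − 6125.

s² − 2s − 35

Repeated division with remainder:
  s⁵ − 6s⁴ − 13s³ + 79s² − 424s + 1155 = ((1/5)s + 8/5)(5s⁴ − 70s³ + 120s² + 1750s − 6125) + (75s³ − 463s² − 1999s + 10955)
  5s⁴ − 70s³ + 120s² + 1750s − 6125 = ((1/15)s − 587/1125)(75s³ − 463s² − 1999s + 10955) + ((13144/1125)s² − (26288/1125)s − 92008/225)
  75s³ − 463s² − 1999s + 10955 = ((84375/13144)s − 352125/13144)((13144/1125)s² − (26288/1125)s − 92008/225) + (0)
Last nonzero remainder: (13144/1125)s² − (26288/1125)s − 92008/225. Dividing through by 13144/1125 gives the monic gcd s² − 2s − 35.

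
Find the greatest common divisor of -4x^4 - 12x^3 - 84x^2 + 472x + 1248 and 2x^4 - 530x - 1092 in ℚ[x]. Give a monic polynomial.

x^3 + 7x^2 + 49x + 78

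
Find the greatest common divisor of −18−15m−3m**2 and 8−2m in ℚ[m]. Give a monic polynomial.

1

Repeated division with remainder:
  −3m**2−15m−18 = ((3/2)m+27/2)(−2m+8) + (−126)
  −2m+8 = ((1/63)m−4/63)(−126) + (0)
The last nonzero remainder is the constant −126, so the polynomials are coprime and gcd = 1.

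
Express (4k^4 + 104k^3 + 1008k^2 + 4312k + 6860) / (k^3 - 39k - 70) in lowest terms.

(4k^3 + 84k^2 + 588k + 1372)/(k^2 - 5k - 14)

Apply the Euclidean algorithm:
  4k^4 + 104k^3 + 1008k^2 + 4312k + 6860 = (4k + 104)(k^3 - 39k - 70) + (1164k^2 + 8648k + 14140)
  k^3 - 39k - 70 = ((1/1164)k - 1081/169362)(1164k^2 + 8648k + 14140) + ((343000/84681)k + 1715000/84681)
  1164k^2 + 8648k + 14140 = ((24642171/85750)k + 8552781/12250)((343000/84681)k + 1715000/84681) + (0)
Last nonzero remainder: (343000/84681)k + 1715000/84681. Dividing through by 343000/84681 gives the monic gcd k + 5.
Cancel k + 5 from numerator and denominator to get the reduced form.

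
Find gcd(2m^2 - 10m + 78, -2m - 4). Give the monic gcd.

1

Repeated division with remainder:
  2m^2 - 10m + 78 = (-m + 7)(-2m - 4) + (106)
  -2m - 4 = (-(1/53)m - 2/53)(106) + (0)
The last nonzero remainder is the constant 106, so the polynomials are coprime and gcd = 1.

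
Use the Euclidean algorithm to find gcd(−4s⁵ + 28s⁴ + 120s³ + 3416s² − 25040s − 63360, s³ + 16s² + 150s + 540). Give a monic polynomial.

s² + 10s + 90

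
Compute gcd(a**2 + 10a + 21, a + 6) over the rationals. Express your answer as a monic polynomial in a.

1

Apply the Euclidean algorithm:
  a**2 + 10a + 21 = (a + 4)(a + 6) + (−3)
  a + 6 = (−(1/3)a − 2)(−3) + (0)
The last nonzero remainder is the constant −3, so the polynomials are coprime and gcd = 1.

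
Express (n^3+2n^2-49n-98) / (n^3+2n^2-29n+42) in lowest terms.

Repeated division with remainder:
  n^3+2n^2-49n-98 = (n^3+2n^2-29n+42) + (-20n-140)
  n^3+2n^2-29n+42 = (-(1/20)n^2+(1/4)n-3/10)(-20n-140) + (0)
Last nonzero remainder: -20n-140. Dividing through by -20 gives the monic gcd n+7.
Cancel n+7 from numerator and denominator to get the reduced form.

(n^2-5n-14)/(n^2-5n+6)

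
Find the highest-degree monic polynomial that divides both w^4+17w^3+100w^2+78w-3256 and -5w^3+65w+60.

w-4

Repeated division with remainder:
  w^4+17w^3+100w^2+78w-3256 = (-(1/5)w-17/5)(-5w^3+65w+60) + (113w^2+311w-3052)
  -5w^3+65w+60 = (-(5/113)w+1555/12769)(113w^2+311w-3052) + (-(1378000/12769)w+5512000/12769)
  113w^2+311w-3052 = (-(1442897/1378000)w-9742747/1378000)(-(1378000/12769)w+5512000/12769) + (0)
Last nonzero remainder: -(1378000/12769)w+5512000/12769. Dividing through by -1378000/12769 gives the monic gcd w-4.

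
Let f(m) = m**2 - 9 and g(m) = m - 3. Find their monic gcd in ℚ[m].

m - 3

Euclidean algorithm in ℚ[m]:
  m**2 - 9 = (m + 3)(m - 3) + (0)
The last nonzero remainder m - 3 is already monic.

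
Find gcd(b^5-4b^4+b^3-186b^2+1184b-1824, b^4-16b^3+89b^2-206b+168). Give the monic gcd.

By polynomial division,
  b^5-4b^4+b^3-186b^2+1184b-1824 = (b+12)(b^4-16b^3+89b^2-206b+168) + (104b^3-1048b^2+3488b-3840)
  b^4-16b^3+89b^2-206b+168 = ((1/104)b-77/1352)(104b^3-1048b^2+3488b-3840) + (-(714/169)b^2+(4998/169)b-8568/169)
  104b^3-1048b^2+3488b-3840 = (-(8788/357)b+27040/357)(-(714/169)b^2+(4998/169)b-8568/169) + (0)
Last nonzero remainder: -(714/169)b^2+(4998/169)b-8568/169. Dividing through by -714/169 gives the monic gcd b^2-7b+12.

b^2-7b+12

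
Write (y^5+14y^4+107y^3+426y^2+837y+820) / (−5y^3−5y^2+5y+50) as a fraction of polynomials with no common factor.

(−y^3−11y^2−69y−164)/(5y−10)

Repeated division with remainder:
  y^5+14y^4+107y^3+426y^2+837y+820 = (−(1/5)y^2−(13/5)y−19)(−5y^3−5y^2+5y+50) + (354y^2+1062y+1770)
  −5y^3−5y^2+5y+50 = (−(5/354)y+5/177)(354y^2+1062y+1770) + (0)
Last nonzero remainder: 354y^2+1062y+1770. Dividing through by 354 gives the monic gcd y^2+3y+5.
Cancel y^2+3y+5 from numerator and denominator to get the reduced form.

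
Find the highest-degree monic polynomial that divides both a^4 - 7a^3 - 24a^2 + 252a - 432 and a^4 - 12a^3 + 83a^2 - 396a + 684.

a^2 - 9a + 18

Repeated division with remainder:
  a^4 - 7a^3 - 24a^2 + 252a - 432 = (a^4 - 12a^3 + 83a^2 - 396a + 684) + (5a^3 - 107a^2 + 648a - 1116)
  a^4 - 12a^3 + 83a^2 - 396a + 684 = ((1/5)a + 47/25)(5a^3 - 107a^2 + 648a - 1116) + ((3864/25)a^2 - (34776/25)a + 69552/25)
  5a^3 - 107a^2 + 648a - 1116 = ((125/3864)a - 775/1932)((3864/25)a^2 - (34776/25)a + 69552/25) + (0)
Last nonzero remainder: (3864/25)a^2 - (34776/25)a + 69552/25. Dividing through by 3864/25 gives the monic gcd a^2 - 9a + 18.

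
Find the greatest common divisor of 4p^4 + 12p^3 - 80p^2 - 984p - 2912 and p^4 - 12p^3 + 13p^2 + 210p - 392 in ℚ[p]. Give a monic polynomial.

p^2 - 3p - 28

By polynomial division,
  4p^4 + 12p^3 - 80p^2 - 984p - 2912 = (4)(p^4 - 12p^3 + 13p^2 + 210p - 392) + (60p^3 - 132p^2 - 1824p - 1344)
  p^4 - 12p^3 + 13p^2 + 210p - 392 = ((1/60)p - 49/300)(60p^3 - 132p^2 - 1824p - 1344) + ((546/25)p^2 - (1638/25)p - 15288/25)
  60p^3 - 132p^2 - 1824p - 1344 = ((250/91)p + 200/91)((546/25)p^2 - (1638/25)p - 15288/25) + (0)
Last nonzero remainder: (546/25)p^2 - (1638/25)p - 15288/25. Dividing through by 546/25 gives the monic gcd p^2 - 3p - 28.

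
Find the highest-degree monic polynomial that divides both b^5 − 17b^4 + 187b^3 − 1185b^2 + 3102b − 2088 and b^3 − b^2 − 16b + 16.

b^2 − 5b + 4

Apply the Euclidean algorithm:
  b^5 − 17b^4 + 187b^3 − 1185b^2 + 3102b − 2088 = (b^2 − 16b + 187)(b^3 − b^2 − 16b + 16) + (−1270b^2 + 6350b − 5080)
  b^3 − b^2 − 16b + 16 = (−(1/1270)b − 2/635)(−1270b^2 + 6350b − 5080) + (0)
Last nonzero remainder: −1270b^2 + 6350b − 5080. Dividing through by −1270 gives the monic gcd b^2 − 5b + 4.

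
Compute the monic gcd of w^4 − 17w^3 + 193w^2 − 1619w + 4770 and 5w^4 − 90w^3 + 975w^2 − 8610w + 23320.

Repeated division with remainder:
  w^4 − 17w^3 + 193w^2 − 1619w + 4770 = (1/5)(5w^4 − 90w^3 + 975w^2 − 8610w + 23320) + (w^3 − 2w^2 + 103w + 106)
  5w^4 − 90w^3 + 975w^2 − 8610w + 23320 = (5w − 80)(w^3 − 2w^2 + 103w + 106) + (300w^2 − 900w + 31800)
  w^3 − 2w^2 + 103w + 106 = ((1/300)w + 1/300)(300w^2 − 900w + 31800) + (0)
Last nonzero remainder: 300w^2 − 900w + 31800. Dividing through by 300 gives the monic gcd w^2 − 3w + 106.

w^2 − 3w + 106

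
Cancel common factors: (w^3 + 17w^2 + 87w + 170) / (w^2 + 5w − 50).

(w^2 + 7w + 17)/(w − 5)

By polynomial division,
  w^3 + 17w^2 + 87w + 170 = (w + 12)(w^2 + 5w − 50) + (77w + 770)
  w^2 + 5w − 50 = ((1/77)w − 5/77)(77w + 770) + (0)
Last nonzero remainder: 77w + 770. Dividing through by 77 gives the monic gcd w + 10.
Cancel w + 10 from numerator and denominator to get the reduced form.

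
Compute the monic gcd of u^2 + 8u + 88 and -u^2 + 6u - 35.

1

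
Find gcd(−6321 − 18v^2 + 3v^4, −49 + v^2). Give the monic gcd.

Apply the Euclidean algorithm:
  3v^4 − 18v^2 − 6321 = (3v^2 + 129)(v^2 − 49) + (0)
The last nonzero remainder v^2 − 49 is already monic.

−49 + v^2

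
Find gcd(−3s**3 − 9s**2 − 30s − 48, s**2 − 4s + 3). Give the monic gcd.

1

Apply the Euclidean algorithm:
  −3s**3 − 9s**2 − 30s − 48 = (−3s − 21)(s**2 − 4s + 3) + (−105s + 15)
  s**2 − 4s + 3 = (−(1/105)s + 9/245)(−105s + 15) + (120/49)
  −105s + 15 = (−(343/8)s + 49/8)(120/49) + (0)
The last nonzero remainder is the constant 120/49, so the polynomials are coprime and gcd = 1.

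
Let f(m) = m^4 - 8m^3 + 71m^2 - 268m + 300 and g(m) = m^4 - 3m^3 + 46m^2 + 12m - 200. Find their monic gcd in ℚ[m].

m^3 - 5m^2 + 56m - 100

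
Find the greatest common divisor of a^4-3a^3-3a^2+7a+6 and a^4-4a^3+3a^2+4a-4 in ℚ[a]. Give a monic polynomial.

a^2-a-2

Apply the Euclidean algorithm:
  a^4-3a^3-3a^2+7a+6 = (a^4-4a^3+3a^2+4a-4) + (a^3-6a^2+3a+10)
  a^4-4a^3+3a^2+4a-4 = (a+2)(a^3-6a^2+3a+10) + (12a^2-12a-24)
  a^3-6a^2+3a+10 = ((1/12)a-5/12)(12a^2-12a-24) + (0)
Last nonzero remainder: 12a^2-12a-24. Dividing through by 12 gives the monic gcd a^2-a-2.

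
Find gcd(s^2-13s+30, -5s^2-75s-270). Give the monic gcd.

1

Repeated division with remainder:
  s^2-13s+30 = (-1/5)(-5s^2-75s-270) + (-28s-24)
  -5s^2-75s-270 = ((5/28)s+495/196)(-28s-24) + (-10260/49)
  -28s-24 = ((343/2565)s+98/855)(-10260/49) + (0)
The last nonzero remainder is the constant -10260/49, so the polynomials are coprime and gcd = 1.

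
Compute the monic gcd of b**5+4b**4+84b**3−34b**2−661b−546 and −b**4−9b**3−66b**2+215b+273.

b**2−2b−3

By polynomial division,
  b**5+4b**4+84b**3−34b**2−661b−546 = (−b+5)(−b**4−9b**3−66b**2+215b+273) + (63b**3+511b**2−1463b−1911)
  −b**4−9b**3−66b**2+215b+273 = (−(1/63)b−8/567)(63b**3+511b**2−1463b−1911) + (−(6643/81)b**2+(13286/81)b+6643/27)
  63b**3+511b**2−1463b−1911 = (−(729/949)b−567/73)(−(6643/81)b**2+(13286/81)b+6643/27) + (0)
Last nonzero remainder: −(6643/81)b**2+(13286/81)b+6643/27. Dividing through by −6643/81 gives the monic gcd b**2−2b−3.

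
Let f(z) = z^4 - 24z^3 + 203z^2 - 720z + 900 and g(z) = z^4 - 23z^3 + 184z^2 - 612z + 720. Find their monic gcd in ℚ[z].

z^3 - 19z^2 + 108z - 180

Repeated division with remainder:
  z^4 - 24z^3 + 203z^2 - 720z + 900 = (z^4 - 23z^3 + 184z^2 - 612z + 720) + (-z^3 + 19z^2 - 108z + 180)
  z^4 - 23z^3 + 184z^2 - 612z + 720 = (-z + 4)(-z^3 + 19z^2 - 108z + 180) + (0)
Last nonzero remainder: -z^3 + 19z^2 - 108z + 180. Dividing through by -1 gives the monic gcd z^3 - 19z^2 + 108z - 180.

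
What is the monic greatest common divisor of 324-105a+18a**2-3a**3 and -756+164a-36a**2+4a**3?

Repeated division with remainder:
  -3a**3+18a**2-105a+324 = (-3/4)(4a**3-36a**2+164a-756) + (-9a**2+18a-243)
  4a**3-36a**2+164a-756 = (-(4/9)a+28/9)(-9a**2+18a-243) + (0)
Last nonzero remainder: -9a**2+18a-243. Dividing through by -9 gives the monic gcd a**2-2a+27.

27-2a+a**2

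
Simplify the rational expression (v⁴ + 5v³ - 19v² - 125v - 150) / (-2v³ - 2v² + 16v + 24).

(-v³ - 3v² + 25v + 75)/(2v² - 2v - 12)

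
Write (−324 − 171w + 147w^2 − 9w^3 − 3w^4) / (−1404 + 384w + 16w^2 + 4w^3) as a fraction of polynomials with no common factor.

(108 + 93w − 18w^2 − 3w^3)/(468 + 28w + 4w^2)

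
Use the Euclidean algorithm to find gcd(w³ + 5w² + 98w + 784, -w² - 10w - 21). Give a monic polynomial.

w + 7

Euclidean algorithm in ℚ[w]:
  w³ + 5w² + 98w + 784 = (-w + 5)(-w² - 10w - 21) + (127w + 889)
  -w² - 10w - 21 = (-(1/127)w - 3/127)(127w + 889) + (0)
Last nonzero remainder: 127w + 889. Dividing through by 127 gives the monic gcd w + 7.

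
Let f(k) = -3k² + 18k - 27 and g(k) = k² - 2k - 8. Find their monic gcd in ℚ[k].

1

Repeated division with remainder:
  -3k² + 18k - 27 = (-3)(k² - 2k - 8) + (12k - 51)
  k² - 2k - 8 = ((1/12)k + 3/16)(12k - 51) + (25/16)
  12k - 51 = ((192/25)k - 816/25)(25/16) + (0)
The last nonzero remainder is the constant 25/16, so the polynomials are coprime and gcd = 1.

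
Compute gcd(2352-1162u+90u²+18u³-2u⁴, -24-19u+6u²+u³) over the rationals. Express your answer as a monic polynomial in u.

-24+5u+u²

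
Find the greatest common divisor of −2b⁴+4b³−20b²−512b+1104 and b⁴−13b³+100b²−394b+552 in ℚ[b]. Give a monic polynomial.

b²−6b+46

By polynomial division,
  −2b⁴+4b³−20b²−512b+1104 = (−2)(b⁴−13b³+100b²−394b+552) + (−22b³+180b²−1300b+2208)
  b⁴−13b³+100b²−394b+552 = (−(1/22)b+53/242)(−22b³+180b²−1300b+2208) + ((180/121)b²−(1080/121)b+8280/121)
  −22b³+180b²−1300b+2208 = (−(1331/90)b+484/15)((180/121)b²−(1080/121)b+8280/121) + (0)
Last nonzero remainder: (180/121)b²−(1080/121)b+8280/121. Dividing through by 180/121 gives the monic gcd b²−6b+46.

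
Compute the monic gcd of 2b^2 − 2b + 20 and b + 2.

1

Euclidean algorithm in ℚ[b]:
  2b^2 − 2b + 20 = (2b − 6)(b + 2) + (32)
  b + 2 = ((1/32)b + 1/16)(32) + (0)
The last nonzero remainder is the constant 32, so the polynomials are coprime and gcd = 1.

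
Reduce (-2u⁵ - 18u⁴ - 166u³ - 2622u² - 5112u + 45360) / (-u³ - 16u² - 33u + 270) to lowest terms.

Repeated division with remainder:
  -2u⁵ - 18u⁴ - 166u³ - 2622u² - 5112u + 45360 = (2u² - 14u + 324)(-u³ - 16u² - 33u + 270) + (1560u² + 9360u - 42120)
  -u³ - 16u² - 33u + 270 = (-(1/1560)u - 1/156)(1560u² + 9360u - 42120) + (0)
Last nonzero remainder: 1560u² + 9360u - 42120. Dividing through by 1560 gives the monic gcd u² + 6u - 27.
Cancel u² + 6u - 27 from numerator and denominator to get the reduced form.

(2u³ + 6u² + 184u + 1680)/(u + 10)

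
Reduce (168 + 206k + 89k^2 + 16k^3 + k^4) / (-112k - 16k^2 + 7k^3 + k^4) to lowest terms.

(6 + 5k + k^2)/(-4k + k^2)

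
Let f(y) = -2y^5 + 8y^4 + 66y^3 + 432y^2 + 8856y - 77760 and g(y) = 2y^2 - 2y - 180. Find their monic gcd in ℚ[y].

y^2 - y - 90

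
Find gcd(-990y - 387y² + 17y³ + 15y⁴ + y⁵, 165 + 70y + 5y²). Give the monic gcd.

Apply the Euclidean algorithm:
  y⁵ + 15y⁴ + 17y³ - 387y² - 990y = ((1/5)y³ + (1/5)y² - 6y)(5y² + 70y + 165) + (0)
Last nonzero remainder: 5y² + 70y + 165. Dividing through by 5 gives the monic gcd y² + 14y + 33.

33 + 14y + y²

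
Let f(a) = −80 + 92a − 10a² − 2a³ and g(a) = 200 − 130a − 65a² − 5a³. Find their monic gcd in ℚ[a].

Apply the Euclidean algorithm:
  −2a³ − 10a² + 92a − 80 = (2/5)(−5a³ − 65a² − 130a + 200) + (16a² + 144a − 160)
  −5a³ − 65a² − 130a + 200 = (−(5/16)a − 5/4)(16a² + 144a − 160) + (0)
Last nonzero remainder: 16a² + 144a − 160. Dividing through by 16 gives the monic gcd a² + 9a − 10.

−10 + 9a + a²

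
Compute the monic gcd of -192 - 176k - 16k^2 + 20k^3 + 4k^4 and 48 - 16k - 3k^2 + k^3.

Euclidean algorithm in ℚ[k]:
  4k^4 + 20k^3 - 16k^2 - 176k - 192 = (4k + 32)(k^3 - 3k^2 - 16k + 48) + (144k^2 + 144k - 1728)
  k^3 - 3k^2 - 16k + 48 = ((1/144)k - 1/36)(144k^2 + 144k - 1728) + (0)
Last nonzero remainder: 144k^2 + 144k - 1728. Dividing through by 144 gives the monic gcd k^2 + k - 12.

-12 + k + k^2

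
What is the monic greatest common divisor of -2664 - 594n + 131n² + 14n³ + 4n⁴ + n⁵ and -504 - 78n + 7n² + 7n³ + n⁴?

-24 + 2n + n²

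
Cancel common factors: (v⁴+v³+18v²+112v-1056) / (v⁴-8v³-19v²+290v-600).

(v²-v+44)/(v²-10v+25)

Repeated division with remainder:
  v⁴+v³+18v²+112v-1056 = (v⁴-8v³-19v²+290v-600) + (9v³+37v²-178v-456)
  v⁴-8v³-19v²+290v-600 = ((1/9)v-109/81)(9v³+37v²-178v-456) + ((4096/81)v²+(8192/81)v-32768/27)
  9v³+37v²-178v-456 = ((729/4096)v+1539/4096)((4096/81)v²+(8192/81)v-32768/27) + (0)
Last nonzero remainder: (4096/81)v²+(8192/81)v-32768/27. Dividing through by 4096/81 gives the monic gcd v²+2v-24.
Cancel v²+2v-24 from numerator and denominator to get the reduced form.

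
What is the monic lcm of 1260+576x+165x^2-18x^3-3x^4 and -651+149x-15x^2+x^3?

By polynomial division,
  -3x^4-18x^3+165x^2+576x+1260 = (-3x-63)(x^3-15x^2+149x-651) + (-333x^2+8010x-39753)
  x^3-15x^2+149x-651 = (-(1/333)x-335/12321)(-333x^2+8010x-39753) + ((338702/1369)x-2370914/1369)
  -333x^2+8010x-39753 = (-(455877/338702)x+7774551/338702)((338702/1369)x-2370914/1369) + (0)
Last nonzero remainder: (338702/1369)x-2370914/1369. Dividing through by 338702/1369 gives the monic gcd x-7.
Then lcm(f, g) = f·g / gcd(f, g); expanding and making the result monic gives the answer.

-39060-14496x-3999x^2+806x^3-10x^4-2x^5+x^6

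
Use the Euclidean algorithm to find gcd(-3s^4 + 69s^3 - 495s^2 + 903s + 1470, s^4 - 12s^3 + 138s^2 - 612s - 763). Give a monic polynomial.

Euclidean algorithm in ℚ[s]:
  -3s^4 + 69s^3 - 495s^2 + 903s + 1470 = (-3)(s^4 - 12s^3 + 138s^2 - 612s - 763) + (33s^3 - 81s^2 - 933s - 819)
  s^4 - 12s^3 + 138s^2 - 612s - 763 = ((1/33)s - 35/121)(33s^3 - 81s^2 - 933s - 819) + ((17284/121)s^2 - (103704/121)s - 120988/121)
  33s^3 - 81s^2 - 933s - 819 = ((3993/17284)s + 14157/17284)((17284/121)s^2 - (103704/121)s - 120988/121) + (0)
Last nonzero remainder: (17284/121)s^2 - (103704/121)s - 120988/121. Dividing through by 17284/121 gives the monic gcd s^2 - 6s - 7.

s^2 - 6s - 7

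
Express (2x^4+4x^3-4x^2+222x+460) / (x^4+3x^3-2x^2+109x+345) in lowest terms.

(2x+4)/(x+3)

Repeated division with remainder:
  2x^4+4x^3-4x^2+222x+460 = (2)(x^4+3x^3-2x^2+109x+345) + (-2x^3+4x-230)
  x^4+3x^3-2x^2+109x+345 = (-(1/2)x-3/2)(-2x^3+4x-230) + (0)
Last nonzero remainder: -2x^3+4x-230. Dividing through by -2 gives the monic gcd x^3-2x+115.
Cancel x^3-2x+115 from numerator and denominator to get the reduced form.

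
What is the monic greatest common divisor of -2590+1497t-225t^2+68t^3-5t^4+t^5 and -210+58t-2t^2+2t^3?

Euclidean algorithm in ℚ[t]:
  t^5-5t^4+68t^3-225t^2+1497t-2590 = ((1/2)t^2-2t+35/2)(2t^3-2t^2+58t-210) + (31t^2+62t+1085)
  2t^3-2t^2+58t-210 = ((2/31)t-6/31)(31t^2+62t+1085) + (0)
Last nonzero remainder: 31t^2+62t+1085. Dividing through by 31 gives the monic gcd t^2+2t+35.

35+2t+t^2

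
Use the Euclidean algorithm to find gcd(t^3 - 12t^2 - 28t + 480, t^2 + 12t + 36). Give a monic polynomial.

Apply the Euclidean algorithm:
  t^3 - 12t^2 - 28t + 480 = (t - 24)(t^2 + 12t + 36) + (224t + 1344)
  t^2 + 12t + 36 = ((1/224)t + 3/112)(224t + 1344) + (0)
Last nonzero remainder: 224t + 1344. Dividing through by 224 gives the monic gcd t + 6.

t + 6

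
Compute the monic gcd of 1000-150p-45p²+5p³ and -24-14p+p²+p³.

-4+p

Euclidean algorithm in ℚ[p]:
  5p³-45p²-150p+1000 = (5)(p³+p²-14p-24) + (-50p²-80p+1120)
  p³+p²-14p-24 = (-(1/50)p+3/250)(-50p²-80p+1120) + ((234/25)p-936/25)
  -50p²-80p+1120 = (-(625/117)p-3500/117)((234/25)p-936/25) + (0)
Last nonzero remainder: (234/25)p-936/25. Dividing through by 234/25 gives the monic gcd p-4.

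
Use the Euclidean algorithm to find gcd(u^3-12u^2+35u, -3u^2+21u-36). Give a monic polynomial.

1

Euclidean algorithm in ℚ[u]:
  u^3-12u^2+35u = (-(1/3)u+5/3)(-3u^2+21u-36) + (-12u+60)
  -3u^2+21u-36 = ((1/4)u-1/2)(-12u+60) + (-6)
  -12u+60 = (2u-10)(-6) + (0)
The last nonzero remainder is the constant -6, so the polynomials are coprime and gcd = 1.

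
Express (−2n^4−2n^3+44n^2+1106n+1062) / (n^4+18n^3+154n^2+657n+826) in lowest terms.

Repeated division with remainder:
  −2n^4−2n^3+44n^2+1106n+1062 = (−2)(n^4+18n^3+154n^2+657n+826) + (34n^3+352n^2+2420n+2714)
  n^4+18n^3+154n^2+657n+826 = ((1/34)n+65/289)(34n^3+352n^2+2420n+2714) + ((1056/289)n^2+(9504/289)n+62304/289)
  34n^3+352n^2+2420n+2714 = ((4913/528)n+6647/528)((1056/289)n^2+(9504/289)n+62304/289) + (0)
Last nonzero remainder: (1056/289)n^2+(9504/289)n+62304/289. Dividing through by 1056/289 gives the monic gcd n^2+9n+59.
Cancel n^2+9n+59 from numerator and denominator to get the reduced form.

(−2n^2+16n+18)/(n^2+9n+14)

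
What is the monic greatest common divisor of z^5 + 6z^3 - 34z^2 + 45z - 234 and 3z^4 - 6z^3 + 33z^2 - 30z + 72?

z^2 - z + 6

Euclidean algorithm in ℚ[z]:
  z^5 + 6z^3 - 34z^2 + 45z - 234 = ((1/3)z + 2/3)(3z^4 - 6z^3 + 33z^2 - 30z + 72) + (-z^3 - 46z^2 + 41z - 282)
  3z^4 - 6z^3 + 33z^2 - 30z + 72 = (-3z + 144)(-z^3 - 46z^2 + 41z - 282) + (6780z^2 - 6780z + 40680)
  -z^3 - 46z^2 + 41z - 282 = (-(1/6780)z - 47/6780)(6780z^2 - 6780z + 40680) + (0)
Last nonzero remainder: 6780z^2 - 6780z + 40680. Dividing through by 6780 gives the monic gcd z^2 - z + 6.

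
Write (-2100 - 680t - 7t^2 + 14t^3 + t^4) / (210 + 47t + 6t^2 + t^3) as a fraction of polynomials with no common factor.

(-420 - 52t + 9t^2 + t^3)/(42 + t + t^2)

Repeated division with remainder:
  t^4 + 14t^3 - 7t^2 - 680t - 2100 = (t + 8)(t^3 + 6t^2 + 47t + 210) + (-102t^2 - 1266t - 3780)
  t^3 + 6t^2 + 47t + 210 = (-(1/102)t + 109/1734)(-102t^2 - 1266t - 3780) + ((25872/289)t + 129360/289)
  -102t^2 - 1266t - 3780 = (-(4913/4312)t - 2601/308)((25872/289)t + 129360/289) + (0)
Last nonzero remainder: (25872/289)t + 129360/289. Dividing through by 25872/289 gives the monic gcd t + 5.
Cancel t + 5 from numerator and denominator to get the reduced form.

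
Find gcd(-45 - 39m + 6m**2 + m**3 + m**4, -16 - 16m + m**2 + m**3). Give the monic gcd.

1 + m

By polynomial division,
  m**4 + m**3 + 6m**2 - 39m - 45 = (m)(m**3 + m**2 - 16m - 16) + (22m**2 - 23m - 45)
  m**3 + m**2 - 16m - 16 = ((1/22)m + 45/484)(22m**2 - 23m - 45) + (-(5719/484)m - 5719/484)
  22m**2 - 23m - 45 = (-(10648/5719)m + 21780/5719)(-(5719/484)m - 5719/484) + (0)
Last nonzero remainder: -(5719/484)m - 5719/484. Dividing through by -5719/484 gives the monic gcd m + 1.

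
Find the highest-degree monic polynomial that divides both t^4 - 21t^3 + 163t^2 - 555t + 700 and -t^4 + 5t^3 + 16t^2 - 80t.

t^2 - 9t + 20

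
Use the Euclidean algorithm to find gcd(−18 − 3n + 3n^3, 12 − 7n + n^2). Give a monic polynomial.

1

Apply the Euclidean algorithm:
  3n^3 − 3n − 18 = (3n + 21)(n^2 − 7n + 12) + (108n − 270)
  n^2 − 7n + 12 = ((1/108)n − 1/24)(108n − 270) + (3/4)
  108n − 270 = (144n − 360)(3/4) + (0)
The last nonzero remainder is the constant 3/4, so the polynomials are coprime and gcd = 1.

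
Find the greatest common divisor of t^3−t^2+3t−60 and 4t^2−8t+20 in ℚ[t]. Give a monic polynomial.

1

Apply the Euclidean algorithm:
  t^3−t^2+3t−60 = ((1/4)t+1/4)(4t^2−8t+20) + (−65)
  4t^2−8t+20 = (−(4/65)t^2+(8/65)t−4/13)(−65) + (0)
The last nonzero remainder is the constant −65, so the polynomials are coprime and gcd = 1.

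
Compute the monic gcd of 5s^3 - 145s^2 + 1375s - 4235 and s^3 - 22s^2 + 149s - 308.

s^2 - 18s + 77

By polynomial division,
  5s^3 - 145s^2 + 1375s - 4235 = (5)(s^3 - 22s^2 + 149s - 308) + (-35s^2 + 630s - 2695)
  s^3 - 22s^2 + 149s - 308 = (-(1/35)s + 4/35)(-35s^2 + 630s - 2695) + (0)
Last nonzero remainder: -35s^2 + 630s - 2695. Dividing through by -35 gives the monic gcd s^2 - 18s + 77.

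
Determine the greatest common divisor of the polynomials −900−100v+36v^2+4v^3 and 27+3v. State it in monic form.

9+v

By polynomial division,
  4v^3+36v^2−100v−900 = ((4/3)v^2−100/3)(3v+27) + (0)
Last nonzero remainder: 3v+27. Dividing through by 3 gives the monic gcd v+9.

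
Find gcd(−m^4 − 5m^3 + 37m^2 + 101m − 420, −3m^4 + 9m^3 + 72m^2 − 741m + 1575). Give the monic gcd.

m^2 + 4m − 21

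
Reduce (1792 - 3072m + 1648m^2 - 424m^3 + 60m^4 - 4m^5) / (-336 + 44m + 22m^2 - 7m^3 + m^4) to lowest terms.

(-16 + 20m - 4m^2)/(3 + m)

Apply the Euclidean algorithm:
  -4m^5 + 60m^4 - 424m^3 + 1648m^2 - 3072m + 1792 = (-4m + 32)(m^4 - 7m^3 + 22m^2 + 44m - 336) + (-112m^3 + 1120m^2 - 5824m + 12544)
  m^4 - 7m^3 + 22m^2 + 44m - 336 = (-(1/112)m - 3/112)(-112m^3 + 1120m^2 - 5824m + 12544) + (0)
Last nonzero remainder: -112m^3 + 1120m^2 - 5824m + 12544. Dividing through by -112 gives the monic gcd m^3 - 10m^2 + 52m - 112.
Cancel m^3 - 10m^2 + 52m - 112 from numerator and denominator to get the reduced form.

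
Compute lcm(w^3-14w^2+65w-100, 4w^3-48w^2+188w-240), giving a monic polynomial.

w^4-17w^3+107w^2-295w+300

Repeated division with remainder:
  w^3-14w^2+65w-100 = (1/4)(4w^3-48w^2+188w-240) + (-2w^2+18w-40)
  4w^3-48w^2+188w-240 = (-2w+6)(-2w^2+18w-40) + (0)
Last nonzero remainder: -2w^2+18w-40. Dividing through by -2 gives the monic gcd w^2-9w+20.
Then lcm(f, g) = f·g / gcd(f, g); expanding and making the result monic gives the answer.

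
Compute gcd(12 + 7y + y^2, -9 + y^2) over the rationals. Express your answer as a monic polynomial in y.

By polynomial division,
  y^2 + 7y + 12 = (y^2 - 9) + (7y + 21)
  y^2 - 9 = ((1/7)y - 3/7)(7y + 21) + (0)
Last nonzero remainder: 7y + 21. Dividing through by 7 gives the monic gcd y + 3.

3 + y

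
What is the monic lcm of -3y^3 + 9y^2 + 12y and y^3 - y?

Euclidean algorithm in ℚ[y]:
  -3y^3 + 9y^2 + 12y = (-3)(y^3 - y) + (9y^2 + 9y)
  y^3 - y = ((1/9)y - 1/9)(9y^2 + 9y) + (0)
Last nonzero remainder: 9y^2 + 9y. Dividing through by 9 gives the monic gcd y^2 + y.
Then lcm(f, g) = f·g / gcd(f, g); expanding and making the result monic gives the answer.

y^4 - 4y^3 - y^2 + 4y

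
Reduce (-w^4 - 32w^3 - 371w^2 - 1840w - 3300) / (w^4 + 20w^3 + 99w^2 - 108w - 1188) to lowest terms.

(-w^2 - 15w - 50)/(w^2 + 3w - 18)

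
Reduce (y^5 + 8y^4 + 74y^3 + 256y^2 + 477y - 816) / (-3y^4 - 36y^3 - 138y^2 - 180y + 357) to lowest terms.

(-y^2 - 3y - 48)/(3y + 21)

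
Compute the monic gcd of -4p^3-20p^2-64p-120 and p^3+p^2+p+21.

p+3

Apply the Euclidean algorithm:
  -4p^3-20p^2-64p-120 = (-4)(p^3+p^2+p+21) + (-16p^2-60p-36)
  p^3+p^2+p+21 = (-(1/16)p+11/64)(-16p^2-60p-36) + ((145/16)p+435/16)
  -16p^2-60p-36 = (-(256/145)p-192/145)((145/16)p+435/16) + (0)
Last nonzero remainder: (145/16)p+435/16. Dividing through by 145/16 gives the monic gcd p+3.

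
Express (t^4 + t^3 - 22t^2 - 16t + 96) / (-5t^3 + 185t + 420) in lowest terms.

(-t^2 + 6t - 8)/(5t - 35)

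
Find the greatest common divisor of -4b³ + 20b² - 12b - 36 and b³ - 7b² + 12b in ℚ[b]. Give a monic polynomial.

b - 3

Euclidean algorithm in ℚ[b]:
  -4b³ + 20b² - 12b - 36 = (-4)(b³ - 7b² + 12b) + (-8b² + 36b - 36)
  b³ - 7b² + 12b = (-(1/8)b + 5/16)(-8b² + 36b - 36) + (-(15/4)b + 45/4)
  -8b² + 36b - 36 = ((32/15)b - 16/5)(-(15/4)b + 45/4) + (0)
Last nonzero remainder: -(15/4)b + 45/4. Dividing through by -15/4 gives the monic gcd b - 3.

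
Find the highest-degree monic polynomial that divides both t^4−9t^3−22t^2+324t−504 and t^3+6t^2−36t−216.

Apply the Euclidean algorithm:
  t^4−9t^3−22t^2+324t−504 = (t−15)(t^3+6t^2−36t−216) + (104t^2−3744)
  t^3+6t^2−36t−216 = ((1/104)t+3/52)(104t^2−3744) + (0)
Last nonzero remainder: 104t^2−3744. Dividing through by 104 gives the monic gcd t^2−36.

t^2−36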